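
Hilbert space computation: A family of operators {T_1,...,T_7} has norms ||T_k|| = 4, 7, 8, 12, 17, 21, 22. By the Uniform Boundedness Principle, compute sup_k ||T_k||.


By the Uniform Boundedness Principle, the supremum of norms is finite.
sup_k ||T_k|| = max(4, 7, 8, 12, 17, 21, 22) = 22

22


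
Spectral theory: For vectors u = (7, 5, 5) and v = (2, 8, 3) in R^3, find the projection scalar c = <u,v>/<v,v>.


Computing <u,v> = 7*2 + 5*8 + 5*3 = 69
Computing <v,v> = 2^2 + 8^2 + 3^2 = 77
Projection coefficient = 69/77 = 0.8961

0.8961


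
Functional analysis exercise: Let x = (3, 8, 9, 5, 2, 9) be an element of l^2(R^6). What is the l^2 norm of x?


The l^2 norm = (sum |x_i|^2)^(1/2)
Sum of 2th powers = 9 + 64 + 81 + 25 + 4 + 81 = 264
||x||_2 = (264)^(1/2) = 16.2481

16.2481


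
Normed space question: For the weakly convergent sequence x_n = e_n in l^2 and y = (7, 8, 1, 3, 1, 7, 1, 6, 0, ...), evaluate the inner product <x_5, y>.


x_5 = e_5 is the standard basis vector with 1 in position 5.
<x_5, y> = y_5 = 1
As n -> infinity, <x_n, y> -> 0, confirming weak convergence of (x_n) to 0.

1


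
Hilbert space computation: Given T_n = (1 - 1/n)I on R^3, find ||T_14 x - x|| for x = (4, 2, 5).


T_14 x - x = (1 - 1/14)x - x = -x/14
||x|| = sqrt(45) = 6.7082
||T_14 x - x|| = ||x||/14 = 6.7082/14 = 0.4792

0.4792


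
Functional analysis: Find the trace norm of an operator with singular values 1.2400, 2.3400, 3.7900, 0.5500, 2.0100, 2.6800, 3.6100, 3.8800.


The nuclear norm is the sum of all singular values.
||T||_1 = 1.2400 + 2.3400 + 3.7900 + 0.5500 + 2.0100 + 2.6800 + 3.6100 + 3.8800
= 20.1000

20.1000


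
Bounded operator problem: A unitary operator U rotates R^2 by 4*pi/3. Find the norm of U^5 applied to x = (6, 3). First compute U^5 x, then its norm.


U is a rotation by theta = 4*pi/3
U^5 = rotation by 5*theta = 20*pi/3 = 2*pi/3 (mod 2*pi)
cos(2*pi/3) = -0.5000, sin(2*pi/3) = 0.8660
U^5 x = (-0.5000 * 6 - 0.8660 * 3, 0.8660 * 6 + -0.5000 * 3)
= (-5.5981, 3.6962)
||U^5 x|| = sqrt((-5.5981)^2 + 3.6962^2) = sqrt(45.0000) = 6.7082

6.7082


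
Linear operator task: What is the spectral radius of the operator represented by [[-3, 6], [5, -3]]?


For a 2x2 matrix, eigenvalues satisfy lambda^2 - (trace)*lambda + det = 0
trace = -3 + -3 = -6
det = -3*-3 - 6*5 = -21
discriminant = (-6)^2 - 4*(-21) = 120
spectral radius = max |eigenvalue| = 8.4772

8.4772


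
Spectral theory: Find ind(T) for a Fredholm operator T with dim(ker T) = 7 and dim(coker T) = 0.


The Fredholm index is defined as ind(T) = dim(ker T) - dim(coker T)
= 7 - 0
= 7

7


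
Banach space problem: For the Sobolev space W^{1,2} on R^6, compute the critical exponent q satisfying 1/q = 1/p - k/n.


Using the Sobolev embedding formula: 1/q = 1/p - k/n
1/q = 1/2 - 1/6 = 1/3
q = 1/(1/3) = 3

3.0000


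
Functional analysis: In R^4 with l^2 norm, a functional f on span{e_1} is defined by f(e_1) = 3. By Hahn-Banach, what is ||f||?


The norm of f is given by ||f|| = sup_{||x||=1} |f(x)|.
On span{e_1}, ||e_1|| = 1, so ||f|| = |f(e_1)| / ||e_1||
= |3| / 1 = 3.0000

3.0000


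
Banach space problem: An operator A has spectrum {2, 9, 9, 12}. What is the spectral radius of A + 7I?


Spectrum of A + 7I = {9, 16, 16, 19}
Spectral radius = max |lambda| over the shifted spectrum
= max(9, 16, 16, 19) = 19

19


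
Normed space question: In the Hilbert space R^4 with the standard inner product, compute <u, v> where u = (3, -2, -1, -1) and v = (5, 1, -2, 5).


Computing the standard inner product <u, v> = sum u_i * v_i
= 3*5 + -2*1 + -1*-2 + -1*5
= 15 + -2 + 2 + -5
= 10

10


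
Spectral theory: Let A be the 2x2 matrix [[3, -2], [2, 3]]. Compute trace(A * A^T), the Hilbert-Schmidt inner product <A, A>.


trace(A * A^T) = sum of squares of all entries
= 3^2 + (-2)^2 + 2^2 + 3^2
= 9 + 4 + 4 + 9
= 26

26


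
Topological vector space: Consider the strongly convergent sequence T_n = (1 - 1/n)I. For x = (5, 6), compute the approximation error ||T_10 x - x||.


T_10 x - x = (1 - 1/10)x - x = -x/10
||x|| = sqrt(61) = 7.8102
||T_10 x - x|| = ||x||/10 = 7.8102/10 = 0.7810

0.7810


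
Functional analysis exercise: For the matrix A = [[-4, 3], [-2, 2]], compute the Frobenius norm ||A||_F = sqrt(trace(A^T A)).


||A||_F^2 = sum a_ij^2
= (-4)^2 + 3^2 + (-2)^2 + 2^2
= 16 + 9 + 4 + 4 = 33
||A||_F = sqrt(33) = 5.7446

5.7446


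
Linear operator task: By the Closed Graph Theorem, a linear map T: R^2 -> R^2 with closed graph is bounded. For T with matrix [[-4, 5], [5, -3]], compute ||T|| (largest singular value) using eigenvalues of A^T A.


A^T A = [[41, -35], [-35, 34]]
trace(A^T A) = 75, det(A^T A) = 169
discriminant = 75^2 - 4*169 = 4949
Largest eigenvalue of A^T A = (trace + sqrt(disc))/2 = 72.6746
||T|| = sqrt(72.6746) = 8.5249

8.5249


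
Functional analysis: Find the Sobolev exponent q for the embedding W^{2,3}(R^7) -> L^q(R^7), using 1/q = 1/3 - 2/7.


Using the Sobolev embedding formula: 1/q = 1/p - k/n
1/q = 1/3 - 2/7 = 1/21
q = 1/(1/21) = 21

21.0000


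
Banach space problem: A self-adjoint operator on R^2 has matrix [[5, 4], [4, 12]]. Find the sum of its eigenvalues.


For a self-adjoint (symmetric) matrix, the eigenvalues are real.
The sum of eigenvalues equals the trace of the matrix.
trace = 5 + 12 = 17

17


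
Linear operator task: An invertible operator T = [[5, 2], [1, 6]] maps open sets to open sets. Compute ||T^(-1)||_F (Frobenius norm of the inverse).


det(T) = 5*6 - 2*1 = 28
T^(-1) = (1/28) * [[6, -2], [-1, 5]] = [[0.2143, -0.0714], [-0.0357, 0.1786]]
||T^(-1)||_F^2 = 0.2143^2 + (-0.0714)^2 + (-0.0357)^2 + 0.1786^2 = 0.0842
||T^(-1)||_F = sqrt(0.0842) = 0.2901

0.2901


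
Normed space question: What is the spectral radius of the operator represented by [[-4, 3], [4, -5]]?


For a 2x2 matrix, eigenvalues satisfy lambda^2 - (trace)*lambda + det = 0
trace = -4 + -5 = -9
det = -4*-5 - 3*4 = 8
discriminant = (-9)^2 - 4*(8) = 49
spectral radius = max |eigenvalue| = 8.0000

8.0000


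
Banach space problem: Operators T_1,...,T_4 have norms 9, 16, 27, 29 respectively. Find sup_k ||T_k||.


By the Uniform Boundedness Principle, the supremum of norms is finite.
sup_k ||T_k|| = max(9, 16, 27, 29) = 29

29


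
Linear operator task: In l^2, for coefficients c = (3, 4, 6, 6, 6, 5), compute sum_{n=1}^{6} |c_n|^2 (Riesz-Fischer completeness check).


sum |c_n|^2 = 3^2 + 4^2 + 6^2 + 6^2 + 6^2 + 5^2
= 9 + 16 + 36 + 36 + 36 + 25
= 158

158


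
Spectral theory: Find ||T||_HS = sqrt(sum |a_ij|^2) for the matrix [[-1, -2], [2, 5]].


The Hilbert-Schmidt norm is sqrt(sum of squares of all entries).
Sum of squares = (-1)^2 + (-2)^2 + 2^2 + 5^2
= 1 + 4 + 4 + 25 = 34
||T||_HS = sqrt(34) = 5.8310

5.8310


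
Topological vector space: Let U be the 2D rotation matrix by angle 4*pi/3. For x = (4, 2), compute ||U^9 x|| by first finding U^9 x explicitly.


U is a rotation by theta = 4*pi/3
U^9 = rotation by 9*theta = 36*pi/3 = 0*pi/3 (mod 2*pi)
cos(0*pi/3) = 1.0000, sin(0*pi/3) = 0.0000
U^9 x = (1.0000 * 4 - 0.0000 * 2, 0.0000 * 4 + 1.0000 * 2)
= (4.0000, 2.0000)
||U^9 x|| = sqrt(4.0000^2 + 2.0000^2) = sqrt(20.0000) = 4.4721

4.4721


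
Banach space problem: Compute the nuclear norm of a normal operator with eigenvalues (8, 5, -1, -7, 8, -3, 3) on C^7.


For a normal operator, singular values equal |eigenvalues|.
Trace norm = sum |lambda_i| = 8 + 5 + 1 + 7 + 8 + 3 + 3
= 35

35


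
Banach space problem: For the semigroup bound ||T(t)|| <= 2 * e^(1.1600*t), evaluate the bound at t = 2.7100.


||T(2.7100)|| <= 2 * exp(1.1600 * 2.7100)
= 2 * exp(3.1436)
= 2 * 23.1872
= 46.3744

46.3744


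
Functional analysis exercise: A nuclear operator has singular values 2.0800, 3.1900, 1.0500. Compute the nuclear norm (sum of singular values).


The nuclear norm is the sum of all singular values.
||T||_1 = 2.0800 + 3.1900 + 1.0500
= 6.3200

6.3200


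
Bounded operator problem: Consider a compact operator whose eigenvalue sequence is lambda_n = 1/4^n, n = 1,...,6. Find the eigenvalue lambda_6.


The eigenvalue formula gives lambda_6 = 1/4^6
= 1/4096
= 2.4414e-04

2.4414e-04


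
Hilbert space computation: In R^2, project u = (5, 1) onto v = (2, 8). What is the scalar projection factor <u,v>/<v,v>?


Computing <u,v> = 5*2 + 1*8 = 18
Computing <v,v> = 2^2 + 8^2 = 68
Projection coefficient = 18/68 = 0.2647

0.2647


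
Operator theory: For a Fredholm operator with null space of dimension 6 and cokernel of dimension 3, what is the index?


The Fredholm index is defined as ind(T) = dim(ker T) - dim(coker T)
= 6 - 3
= 3

3


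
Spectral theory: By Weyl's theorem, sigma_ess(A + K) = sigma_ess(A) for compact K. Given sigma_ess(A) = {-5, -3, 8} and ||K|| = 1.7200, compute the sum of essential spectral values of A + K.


By Weyl's theorem, the essential spectrum is invariant under compact perturbations.
sigma_ess(A + K) = sigma_ess(A) = {-5, -3, 8}
Sum = -5 + -3 + 8 = 0

0


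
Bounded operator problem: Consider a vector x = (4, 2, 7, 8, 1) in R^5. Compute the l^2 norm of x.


The l^2 norm = (sum |x_i|^2)^(1/2)
Sum of 2th powers = 16 + 4 + 49 + 64 + 1 = 134
||x||_2 = (134)^(1/2) = 11.5758

11.5758


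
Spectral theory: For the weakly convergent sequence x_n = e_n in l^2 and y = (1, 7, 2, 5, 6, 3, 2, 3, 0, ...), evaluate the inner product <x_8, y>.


x_8 = e_8 is the standard basis vector with 1 in position 8.
<x_8, y> = y_8 = 3
As n -> infinity, <x_n, y> -> 0, confirming weak convergence of (x_n) to 0.

3


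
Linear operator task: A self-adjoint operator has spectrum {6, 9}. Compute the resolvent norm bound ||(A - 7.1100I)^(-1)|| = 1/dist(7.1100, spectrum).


dist(7.1100, {6, 9}) = min(|7.1100 - 6|, |7.1100 - 9|)
= min(1.1100, 1.8900) = 1.1100
Resolvent bound = 1/1.1100 = 0.9009

0.9009


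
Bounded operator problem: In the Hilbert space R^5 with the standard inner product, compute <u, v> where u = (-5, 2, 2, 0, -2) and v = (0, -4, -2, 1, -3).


Computing the standard inner product <u, v> = sum u_i * v_i
= -5*0 + 2*-4 + 2*-2 + 0*1 + -2*-3
= 0 + -8 + -4 + 0 + 6
= -6

-6


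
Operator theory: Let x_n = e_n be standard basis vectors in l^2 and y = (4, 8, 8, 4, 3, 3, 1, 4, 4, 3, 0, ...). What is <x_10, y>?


x_10 = e_10 is the standard basis vector with 1 in position 10.
<x_10, y> = y_10 = 3
As n -> infinity, <x_n, y> -> 0, confirming weak convergence of (x_n) to 0.

3


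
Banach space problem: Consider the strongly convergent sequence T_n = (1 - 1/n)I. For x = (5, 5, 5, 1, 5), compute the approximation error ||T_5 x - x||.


T_5 x - x = (1 - 1/5)x - x = -x/5
||x|| = sqrt(101) = 10.0499
||T_5 x - x|| = ||x||/5 = 10.0499/5 = 2.0100

2.0100


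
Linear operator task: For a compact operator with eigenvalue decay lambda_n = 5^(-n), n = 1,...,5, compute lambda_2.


The eigenvalue formula gives lambda_2 = 1/5^2
= 1/25
= 0.0400

0.0400


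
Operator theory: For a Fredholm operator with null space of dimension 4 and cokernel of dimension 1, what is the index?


The Fredholm index is defined as ind(T) = dim(ker T) - dim(coker T)
= 4 - 1
= 3

3


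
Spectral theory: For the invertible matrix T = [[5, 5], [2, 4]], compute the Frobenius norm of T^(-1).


det(T) = 5*4 - 5*2 = 10
T^(-1) = (1/10) * [[4, -5], [-2, 5]] = [[0.4000, -0.5000], [-0.2000, 0.5000]]
||T^(-1)||_F^2 = 0.4000^2 + (-0.5000)^2 + (-0.2000)^2 + 0.5000^2 = 0.7000
||T^(-1)||_F = sqrt(0.7000) = 0.8367

0.8367


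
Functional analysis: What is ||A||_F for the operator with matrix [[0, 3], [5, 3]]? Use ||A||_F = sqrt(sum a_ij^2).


||A||_F^2 = sum a_ij^2
= 0^2 + 3^2 + 5^2 + 3^2
= 0 + 9 + 25 + 9 = 43
||A||_F = sqrt(43) = 6.5574

6.5574


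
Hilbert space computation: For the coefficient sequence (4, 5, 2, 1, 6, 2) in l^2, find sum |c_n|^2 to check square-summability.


sum |c_n|^2 = 4^2 + 5^2 + 2^2 + 1^2 + 6^2 + 2^2
= 16 + 25 + 4 + 1 + 36 + 4
= 86

86


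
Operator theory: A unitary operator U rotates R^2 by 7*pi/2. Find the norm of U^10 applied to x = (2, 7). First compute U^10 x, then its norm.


U is a rotation by theta = 7*pi/2
U^10 = rotation by 10*theta = 70*pi/2 = 2*pi/2 (mod 2*pi)
cos(2*pi/2) = -1.0000, sin(2*pi/2) = 0.0000
U^10 x = (-1.0000 * 2 - 0.0000 * 7, 0.0000 * 2 + -1.0000 * 7)
= (-2.0000, -7.0000)
||U^10 x|| = sqrt((-2.0000)^2 + (-7.0000)^2) = sqrt(53.0000) = 7.2801

7.2801


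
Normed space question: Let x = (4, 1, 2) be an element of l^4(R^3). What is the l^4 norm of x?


The l^4 norm = (sum |x_i|^4)^(1/4)
Sum of 4th powers = 256 + 1 + 16 = 273
||x||_4 = (273)^(1/4) = 4.0648

4.0648


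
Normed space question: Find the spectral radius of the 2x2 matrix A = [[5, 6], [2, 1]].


For a 2x2 matrix, eigenvalues satisfy lambda^2 - (trace)*lambda + det = 0
trace = 5 + 1 = 6
det = 5*1 - 6*2 = -7
discriminant = 6^2 - 4*(-7) = 64
spectral radius = max |eigenvalue| = 7.0000

7.0000


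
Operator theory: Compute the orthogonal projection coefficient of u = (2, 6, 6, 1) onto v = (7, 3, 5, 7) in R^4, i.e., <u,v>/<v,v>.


Computing <u,v> = 2*7 + 6*3 + 6*5 + 1*7 = 69
Computing <v,v> = 7^2 + 3^2 + 5^2 + 7^2 = 132
Projection coefficient = 69/132 = 0.5227

0.5227


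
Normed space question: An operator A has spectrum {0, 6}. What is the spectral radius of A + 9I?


Spectrum of A + 9I = {9, 15}
Spectral radius = max |lambda| over the shifted spectrum
= max(9, 15) = 15

15


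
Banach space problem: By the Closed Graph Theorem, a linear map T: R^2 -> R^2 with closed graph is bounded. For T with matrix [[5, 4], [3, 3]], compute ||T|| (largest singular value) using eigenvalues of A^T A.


A^T A = [[34, 29], [29, 25]]
trace(A^T A) = 59, det(A^T A) = 9
discriminant = 59^2 - 4*9 = 3445
Largest eigenvalue of A^T A = (trace + sqrt(disc))/2 = 58.8471
||T|| = sqrt(58.8471) = 7.6712

7.6712


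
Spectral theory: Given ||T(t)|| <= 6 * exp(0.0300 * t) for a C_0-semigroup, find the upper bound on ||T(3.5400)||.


||T(3.5400)|| <= 6 * exp(0.0300 * 3.5400)
= 6 * exp(0.1062)
= 6 * 1.1120
= 6.6723

6.6723


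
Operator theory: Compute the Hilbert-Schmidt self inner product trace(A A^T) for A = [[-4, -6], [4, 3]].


trace(A * A^T) = sum of squares of all entries
= (-4)^2 + (-6)^2 + 4^2 + 3^2
= 16 + 36 + 16 + 9
= 77

77


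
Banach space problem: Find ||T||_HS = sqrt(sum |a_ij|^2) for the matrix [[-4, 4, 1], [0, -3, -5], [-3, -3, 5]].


The Hilbert-Schmidt norm is sqrt(sum of squares of all entries).
Sum of squares = (-4)^2 + 4^2 + 1^2 + 0^2 + (-3)^2 + (-5)^2 + (-3)^2 + (-3)^2 + 5^2
= 16 + 16 + 1 + 0 + 9 + 25 + 9 + 9 + 25 = 110
||T||_HS = sqrt(110) = 10.4881

10.4881


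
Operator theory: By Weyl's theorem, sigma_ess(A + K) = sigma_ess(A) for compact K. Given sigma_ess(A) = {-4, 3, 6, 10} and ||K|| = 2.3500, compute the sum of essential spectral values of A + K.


By Weyl's theorem, the essential spectrum is invariant under compact perturbations.
sigma_ess(A + K) = sigma_ess(A) = {-4, 3, 6, 10}
Sum = -4 + 3 + 6 + 10 = 15

15


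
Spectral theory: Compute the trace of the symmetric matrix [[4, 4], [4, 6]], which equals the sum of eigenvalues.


For a self-adjoint (symmetric) matrix, the eigenvalues are real.
The sum of eigenvalues equals the trace of the matrix.
trace = 4 + 6 = 10

10


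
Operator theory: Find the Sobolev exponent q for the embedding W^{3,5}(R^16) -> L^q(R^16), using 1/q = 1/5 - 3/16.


Using the Sobolev embedding formula: 1/q = 1/p - k/n
1/q = 1/5 - 3/16 = 1/80
q = 1/(1/80) = 80

80.0000


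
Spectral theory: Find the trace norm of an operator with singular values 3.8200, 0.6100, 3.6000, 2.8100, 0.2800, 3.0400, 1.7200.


The nuclear norm is the sum of all singular values.
||T||_1 = 3.8200 + 0.6100 + 3.6000 + 2.8100 + 0.2800 + 3.0400 + 1.7200
= 15.8800

15.8800


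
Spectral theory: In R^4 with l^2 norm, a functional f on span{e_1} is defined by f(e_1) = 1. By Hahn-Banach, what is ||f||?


The norm of f is given by ||f|| = sup_{||x||=1} |f(x)|.
On span{e_1}, ||e_1|| = 1, so ||f|| = |f(e_1)| / ||e_1||
= |1| / 1 = 1.0000

1.0000


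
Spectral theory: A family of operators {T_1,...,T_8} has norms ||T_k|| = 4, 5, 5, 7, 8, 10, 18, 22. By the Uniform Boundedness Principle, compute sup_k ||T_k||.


By the Uniform Boundedness Principle, the supremum of norms is finite.
sup_k ||T_k|| = max(4, 5, 5, 7, 8, 10, 18, 22) = 22

22


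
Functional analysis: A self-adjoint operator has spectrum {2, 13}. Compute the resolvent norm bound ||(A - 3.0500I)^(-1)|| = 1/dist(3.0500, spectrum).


dist(3.0500, {2, 13}) = min(|3.0500 - 2|, |3.0500 - 13|)
= min(1.0500, 9.9500) = 1.0500
Resolvent bound = 1/1.0500 = 0.9524

0.9524


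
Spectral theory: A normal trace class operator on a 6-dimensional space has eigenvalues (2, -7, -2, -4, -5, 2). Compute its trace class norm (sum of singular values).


For a normal operator, singular values equal |eigenvalues|.
Trace norm = sum |lambda_i| = 2 + 7 + 2 + 4 + 5 + 2
= 22

22


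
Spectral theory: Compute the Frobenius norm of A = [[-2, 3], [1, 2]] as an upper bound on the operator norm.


||A||_F^2 = sum a_ij^2
= (-2)^2 + 3^2 + 1^2 + 2^2
= 4 + 9 + 1 + 4 = 18
||A||_F = sqrt(18) = 4.2426

4.2426


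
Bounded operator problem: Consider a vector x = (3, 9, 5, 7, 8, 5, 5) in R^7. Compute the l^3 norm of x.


The l^3 norm = (sum |x_i|^3)^(1/3)
Sum of 3th powers = 27 + 729 + 125 + 343 + 512 + 125 + 125 = 1986
||x||_3 = (1986)^(1/3) = 12.5697

12.5697


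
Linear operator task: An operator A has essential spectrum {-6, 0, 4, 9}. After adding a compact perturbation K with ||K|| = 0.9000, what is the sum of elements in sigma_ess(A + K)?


By Weyl's theorem, the essential spectrum is invariant under compact perturbations.
sigma_ess(A + K) = sigma_ess(A) = {-6, 0, 4, 9}
Sum = -6 + 0 + 4 + 9 = 7

7


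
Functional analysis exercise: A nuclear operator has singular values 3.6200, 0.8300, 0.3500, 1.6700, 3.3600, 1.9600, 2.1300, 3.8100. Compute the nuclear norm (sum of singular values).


The nuclear norm is the sum of all singular values.
||T||_1 = 3.6200 + 0.8300 + 0.3500 + 1.6700 + 3.3600 + 1.9600 + 2.1300 + 3.8100
= 17.7300

17.7300


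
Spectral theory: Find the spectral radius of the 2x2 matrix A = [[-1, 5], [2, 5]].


For a 2x2 matrix, eigenvalues satisfy lambda^2 - (trace)*lambda + det = 0
trace = -1 + 5 = 4
det = -1*5 - 5*2 = -15
discriminant = 4^2 - 4*(-15) = 76
spectral radius = max |eigenvalue| = 6.3589

6.3589


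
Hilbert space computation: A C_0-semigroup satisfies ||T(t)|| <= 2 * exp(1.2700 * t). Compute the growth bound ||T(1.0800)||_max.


||T(1.0800)|| <= 2 * exp(1.2700 * 1.0800)
= 2 * exp(1.3716)
= 2 * 3.9417
= 7.8833

7.8833


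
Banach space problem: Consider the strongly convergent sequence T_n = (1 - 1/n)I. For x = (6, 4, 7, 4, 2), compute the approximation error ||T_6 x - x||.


T_6 x - x = (1 - 1/6)x - x = -x/6
||x|| = sqrt(121) = 11.0000
||T_6 x - x|| = ||x||/6 = 11.0000/6 = 1.8333

1.8333


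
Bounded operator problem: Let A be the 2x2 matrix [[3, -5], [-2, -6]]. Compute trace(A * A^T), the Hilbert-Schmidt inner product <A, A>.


trace(A * A^T) = sum of squares of all entries
= 3^2 + (-5)^2 + (-2)^2 + (-6)^2
= 9 + 25 + 4 + 36
= 74

74


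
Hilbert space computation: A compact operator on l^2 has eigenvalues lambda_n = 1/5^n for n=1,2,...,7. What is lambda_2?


The eigenvalue formula gives lambda_2 = 1/5^2
= 1/25
= 0.0400

0.0400


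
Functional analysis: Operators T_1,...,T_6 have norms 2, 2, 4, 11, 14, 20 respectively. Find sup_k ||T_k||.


By the Uniform Boundedness Principle, the supremum of norms is finite.
sup_k ||T_k|| = max(2, 2, 4, 11, 14, 20) = 20

20


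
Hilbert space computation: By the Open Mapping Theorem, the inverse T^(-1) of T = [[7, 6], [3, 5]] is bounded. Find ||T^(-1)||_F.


det(T) = 7*5 - 6*3 = 17
T^(-1) = (1/17) * [[5, -6], [-3, 7]] = [[0.2941, -0.3529], [-0.1765, 0.4118]]
||T^(-1)||_F^2 = 0.2941^2 + (-0.3529)^2 + (-0.1765)^2 + 0.4118^2 = 0.4118
||T^(-1)||_F = sqrt(0.4118) = 0.6417

0.6417


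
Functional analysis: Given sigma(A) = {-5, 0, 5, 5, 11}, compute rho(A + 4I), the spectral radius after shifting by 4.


Spectrum of A + 4I = {-1, 4, 9, 9, 15}
Spectral radius = max |lambda| over the shifted spectrum
= max(1, 4, 9, 9, 15) = 15

15


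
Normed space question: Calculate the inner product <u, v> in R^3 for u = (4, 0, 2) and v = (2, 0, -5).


Computing the standard inner product <u, v> = sum u_i * v_i
= 4*2 + 0*0 + 2*-5
= 8 + 0 + -10
= -2

-2


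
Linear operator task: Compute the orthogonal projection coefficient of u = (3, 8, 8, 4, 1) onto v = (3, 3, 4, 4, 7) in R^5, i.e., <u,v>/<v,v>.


Computing <u,v> = 3*3 + 8*3 + 8*4 + 4*4 + 1*7 = 88
Computing <v,v> = 3^2 + 3^2 + 4^2 + 4^2 + 7^2 = 99
Projection coefficient = 88/99 = 0.8889

0.8889


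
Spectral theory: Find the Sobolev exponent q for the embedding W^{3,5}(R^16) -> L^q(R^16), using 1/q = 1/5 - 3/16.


Using the Sobolev embedding formula: 1/q = 1/p - k/n
1/q = 1/5 - 3/16 = 1/80
q = 1/(1/80) = 80

80.0000


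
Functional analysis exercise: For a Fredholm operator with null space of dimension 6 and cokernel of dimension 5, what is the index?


The Fredholm index is defined as ind(T) = dim(ker T) - dim(coker T)
= 6 - 5
= 1

1


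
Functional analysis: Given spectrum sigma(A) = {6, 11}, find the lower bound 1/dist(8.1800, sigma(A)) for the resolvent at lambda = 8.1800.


dist(8.1800, {6, 11}) = min(|8.1800 - 6|, |8.1800 - 11|)
= min(2.1800, 2.8200) = 2.1800
Resolvent bound = 1/2.1800 = 0.4587

0.4587


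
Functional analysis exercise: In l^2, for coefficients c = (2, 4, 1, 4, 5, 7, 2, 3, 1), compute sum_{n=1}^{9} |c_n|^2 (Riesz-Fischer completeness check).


sum |c_n|^2 = 2^2 + 4^2 + 1^2 + 4^2 + 5^2 + 7^2 + 2^2 + 3^2 + 1^2
= 4 + 16 + 1 + 16 + 25 + 49 + 4 + 9 + 1
= 125

125


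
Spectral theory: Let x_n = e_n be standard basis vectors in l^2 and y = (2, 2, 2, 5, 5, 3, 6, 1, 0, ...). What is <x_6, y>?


x_6 = e_6 is the standard basis vector with 1 in position 6.
<x_6, y> = y_6 = 3
As n -> infinity, <x_n, y> -> 0, confirming weak convergence of (x_n) to 0.

3


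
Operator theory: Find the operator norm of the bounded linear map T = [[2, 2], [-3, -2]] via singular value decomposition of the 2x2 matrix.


A^T A = [[13, 10], [10, 8]]
trace(A^T A) = 21, det(A^T A) = 4
discriminant = 21^2 - 4*4 = 425
Largest eigenvalue of A^T A = (trace + sqrt(disc))/2 = 20.8078
||T|| = sqrt(20.8078) = 4.5616

4.5616


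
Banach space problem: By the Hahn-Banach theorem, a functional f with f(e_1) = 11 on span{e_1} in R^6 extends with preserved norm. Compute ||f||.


The norm of f is given by ||f|| = sup_{||x||=1} |f(x)|.
On span{e_1}, ||e_1|| = 1, so ||f|| = |f(e_1)| / ||e_1||
= |11| / 1 = 11.0000

11.0000


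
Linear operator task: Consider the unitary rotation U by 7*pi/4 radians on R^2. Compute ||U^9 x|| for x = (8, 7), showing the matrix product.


U is a rotation by theta = 7*pi/4
U^9 = rotation by 9*theta = 63*pi/4 = 7*pi/4 (mod 2*pi)
cos(7*pi/4) = 0.7071, sin(7*pi/4) = -0.7071
U^9 x = (0.7071 * 8 - -0.7071 * 7, -0.7071 * 8 + 0.7071 * 7)
= (10.6066, -0.7071)
||U^9 x|| = sqrt(10.6066^2 + (-0.7071)^2) = sqrt(113.0000) = 10.6301

10.6301


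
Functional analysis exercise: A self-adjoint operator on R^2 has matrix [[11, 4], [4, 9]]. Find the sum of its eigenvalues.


For a self-adjoint (symmetric) matrix, the eigenvalues are real.
The sum of eigenvalues equals the trace of the matrix.
trace = 11 + 9 = 20

20


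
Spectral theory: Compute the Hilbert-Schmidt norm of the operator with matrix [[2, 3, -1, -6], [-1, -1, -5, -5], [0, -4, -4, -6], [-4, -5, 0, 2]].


The Hilbert-Schmidt norm is sqrt(sum of squares of all entries).
Sum of squares = 2^2 + 3^2 + (-1)^2 + (-6)^2 + (-1)^2 + (-1)^2 + (-5)^2 + (-5)^2 + 0^2 + (-4)^2 + (-4)^2 + (-6)^2 + (-4)^2 + (-5)^2 + 0^2 + 2^2
= 4 + 9 + 1 + 36 + 1 + 1 + 25 + 25 + 0 + 16 + 16 + 36 + 16 + 25 + 0 + 4 = 215
||T||_HS = sqrt(215) = 14.6629

14.6629


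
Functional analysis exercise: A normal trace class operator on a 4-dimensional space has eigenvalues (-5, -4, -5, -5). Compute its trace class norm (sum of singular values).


For a normal operator, singular values equal |eigenvalues|.
Trace norm = sum |lambda_i| = 5 + 4 + 5 + 5
= 19

19


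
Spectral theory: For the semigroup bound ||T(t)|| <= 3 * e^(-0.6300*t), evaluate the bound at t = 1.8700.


||T(1.8700)|| <= 3 * exp(-0.6300 * 1.8700)
= 3 * exp(-1.1781)
= 3 * 0.3079
= 0.9236

0.9236


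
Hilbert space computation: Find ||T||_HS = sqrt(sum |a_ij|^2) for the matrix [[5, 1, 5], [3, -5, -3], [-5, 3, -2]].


The Hilbert-Schmidt norm is sqrt(sum of squares of all entries).
Sum of squares = 5^2 + 1^2 + 5^2 + 3^2 + (-5)^2 + (-3)^2 + (-5)^2 + 3^2 + (-2)^2
= 25 + 1 + 25 + 9 + 25 + 9 + 25 + 9 + 4 = 132
||T||_HS = sqrt(132) = 11.4891

11.4891


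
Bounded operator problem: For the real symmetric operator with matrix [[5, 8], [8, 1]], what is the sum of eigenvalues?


For a self-adjoint (symmetric) matrix, the eigenvalues are real.
The sum of eigenvalues equals the trace of the matrix.
trace = 5 + 1 = 6

6


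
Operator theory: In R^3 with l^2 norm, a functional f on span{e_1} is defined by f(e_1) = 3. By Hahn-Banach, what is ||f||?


The norm of f is given by ||f|| = sup_{||x||=1} |f(x)|.
On span{e_1}, ||e_1|| = 1, so ||f|| = |f(e_1)| / ||e_1||
= |3| / 1 = 3.0000

3.0000


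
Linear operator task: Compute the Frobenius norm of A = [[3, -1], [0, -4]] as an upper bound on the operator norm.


||A||_F^2 = sum a_ij^2
= 3^2 + (-1)^2 + 0^2 + (-4)^2
= 9 + 1 + 0 + 16 = 26
||A||_F = sqrt(26) = 5.0990

5.0990


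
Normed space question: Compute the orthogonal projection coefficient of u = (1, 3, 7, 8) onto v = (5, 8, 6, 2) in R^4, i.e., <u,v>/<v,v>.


Computing <u,v> = 1*5 + 3*8 + 7*6 + 8*2 = 87
Computing <v,v> = 5^2 + 8^2 + 6^2 + 2^2 = 129
Projection coefficient = 87/129 = 0.6744

0.6744


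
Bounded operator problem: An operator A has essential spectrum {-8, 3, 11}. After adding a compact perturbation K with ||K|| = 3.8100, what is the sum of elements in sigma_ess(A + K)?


By Weyl's theorem, the essential spectrum is invariant under compact perturbations.
sigma_ess(A + K) = sigma_ess(A) = {-8, 3, 11}
Sum = -8 + 3 + 11 = 6

6


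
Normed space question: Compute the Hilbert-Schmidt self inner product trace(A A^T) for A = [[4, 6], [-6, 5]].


trace(A * A^T) = sum of squares of all entries
= 4^2 + 6^2 + (-6)^2 + 5^2
= 16 + 36 + 36 + 25
= 113

113


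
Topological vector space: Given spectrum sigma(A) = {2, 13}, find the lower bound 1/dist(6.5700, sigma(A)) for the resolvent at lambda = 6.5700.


dist(6.5700, {2, 13}) = min(|6.5700 - 2|, |6.5700 - 13|)
= min(4.5700, 6.4300) = 4.5700
Resolvent bound = 1/4.5700 = 0.2188

0.2188


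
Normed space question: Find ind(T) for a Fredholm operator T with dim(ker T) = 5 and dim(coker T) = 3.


The Fredholm index is defined as ind(T) = dim(ker T) - dim(coker T)
= 5 - 3
= 2

2


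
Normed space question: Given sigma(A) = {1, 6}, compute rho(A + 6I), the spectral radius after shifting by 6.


Spectrum of A + 6I = {7, 12}
Spectral radius = max |lambda| over the shifted spectrum
= max(7, 12) = 12

12


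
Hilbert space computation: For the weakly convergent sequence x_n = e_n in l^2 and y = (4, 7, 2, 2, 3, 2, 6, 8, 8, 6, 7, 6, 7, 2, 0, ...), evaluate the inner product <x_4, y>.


x_4 = e_4 is the standard basis vector with 1 in position 4.
<x_4, y> = y_4 = 2
As n -> infinity, <x_n, y> -> 0, confirming weak convergence of (x_n) to 0.

2


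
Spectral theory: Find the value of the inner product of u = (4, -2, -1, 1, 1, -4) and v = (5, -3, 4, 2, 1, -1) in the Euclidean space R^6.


Computing the standard inner product <u, v> = sum u_i * v_i
= 4*5 + -2*-3 + -1*4 + 1*2 + 1*1 + -4*-1
= 20 + 6 + -4 + 2 + 1 + 4
= 29

29


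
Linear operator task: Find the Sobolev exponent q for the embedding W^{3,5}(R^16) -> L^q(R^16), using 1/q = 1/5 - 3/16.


Using the Sobolev embedding formula: 1/q = 1/p - k/n
1/q = 1/5 - 3/16 = 1/80
q = 1/(1/80) = 80

80.0000


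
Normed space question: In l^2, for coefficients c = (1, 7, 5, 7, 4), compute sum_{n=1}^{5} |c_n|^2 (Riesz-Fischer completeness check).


sum |c_n|^2 = 1^2 + 7^2 + 5^2 + 7^2 + 4^2
= 1 + 49 + 25 + 49 + 16
= 140

140


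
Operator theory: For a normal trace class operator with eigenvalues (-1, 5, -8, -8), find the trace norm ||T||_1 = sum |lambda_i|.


For a normal operator, singular values equal |eigenvalues|.
Trace norm = sum |lambda_i| = 1 + 5 + 8 + 8
= 22

22


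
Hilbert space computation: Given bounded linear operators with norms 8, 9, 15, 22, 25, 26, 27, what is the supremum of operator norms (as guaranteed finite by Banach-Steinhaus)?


By the Uniform Boundedness Principle, the supremum of norms is finite.
sup_k ||T_k|| = max(8, 9, 15, 22, 25, 26, 27) = 27

27


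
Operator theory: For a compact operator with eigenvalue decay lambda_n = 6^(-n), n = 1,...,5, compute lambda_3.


The eigenvalue formula gives lambda_3 = 1/6^3
= 1/216
= 0.0046

0.0046


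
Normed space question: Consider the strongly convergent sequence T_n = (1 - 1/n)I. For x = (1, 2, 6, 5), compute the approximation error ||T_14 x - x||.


T_14 x - x = (1 - 1/14)x - x = -x/14
||x|| = sqrt(66) = 8.1240
||T_14 x - x|| = ||x||/14 = 8.1240/14 = 0.5803

0.5803


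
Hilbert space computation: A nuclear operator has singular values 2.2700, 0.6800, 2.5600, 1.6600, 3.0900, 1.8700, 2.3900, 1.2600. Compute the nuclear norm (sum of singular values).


The nuclear norm is the sum of all singular values.
||T||_1 = 2.2700 + 0.6800 + 2.5600 + 1.6600 + 3.0900 + 1.8700 + 2.3900 + 1.2600
= 15.7800

15.7800


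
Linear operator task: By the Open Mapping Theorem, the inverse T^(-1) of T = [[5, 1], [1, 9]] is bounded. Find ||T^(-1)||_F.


det(T) = 5*9 - 1*1 = 44
T^(-1) = (1/44) * [[9, -1], [-1, 5]] = [[0.2045, -0.0227], [-0.0227, 0.1136]]
||T^(-1)||_F^2 = 0.2045^2 + (-0.0227)^2 + (-0.0227)^2 + 0.1136^2 = 0.0558
||T^(-1)||_F = sqrt(0.0558) = 0.2362

0.2362


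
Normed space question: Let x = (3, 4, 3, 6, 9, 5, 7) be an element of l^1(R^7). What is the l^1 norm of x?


The l^1 norm equals the sum of absolute values of all components.
||x||_1 = 3 + 4 + 3 + 6 + 9 + 5 + 7
= 37

37.0000


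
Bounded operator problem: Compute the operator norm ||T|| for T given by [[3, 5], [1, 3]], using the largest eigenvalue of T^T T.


A^T A = [[10, 18], [18, 34]]
trace(A^T A) = 44, det(A^T A) = 16
discriminant = 44^2 - 4*16 = 1872
Largest eigenvalue of A^T A = (trace + sqrt(disc))/2 = 43.6333
||T|| = sqrt(43.6333) = 6.6056

6.6056


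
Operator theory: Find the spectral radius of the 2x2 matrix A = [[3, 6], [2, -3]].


For a 2x2 matrix, eigenvalues satisfy lambda^2 - (trace)*lambda + det = 0
trace = 3 + -3 = 0
det = 3*-3 - 6*2 = -21
discriminant = 0^2 - 4*(-21) = 84
spectral radius = max |eigenvalue| = 4.5826

4.5826


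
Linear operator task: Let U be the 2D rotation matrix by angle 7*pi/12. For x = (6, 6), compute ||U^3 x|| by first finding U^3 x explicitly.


U is a rotation by theta = 7*pi/12
U^3 = rotation by 3*theta = 21*pi/12
cos(21*pi/12) = 0.7071, sin(21*pi/12) = -0.7071
U^3 x = (0.7071 * 6 - -0.7071 * 6, -0.7071 * 6 + 0.7071 * 6)
= (8.4853, 0.0000)
||U^3 x|| = sqrt(8.4853^2 + 0.0000^2) = sqrt(72.0000) = 8.4853

8.4853


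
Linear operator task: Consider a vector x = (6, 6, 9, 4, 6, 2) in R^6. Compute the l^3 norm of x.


The l^3 norm = (sum |x_i|^3)^(1/3)
Sum of 3th powers = 216 + 216 + 729 + 64 + 216 + 8 = 1449
||x||_3 = (1449)^(1/3) = 11.3159

11.3159


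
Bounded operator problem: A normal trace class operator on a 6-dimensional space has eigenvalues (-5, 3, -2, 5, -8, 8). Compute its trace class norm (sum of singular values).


For a normal operator, singular values equal |eigenvalues|.
Trace norm = sum |lambda_i| = 5 + 3 + 2 + 5 + 8 + 8
= 31

31


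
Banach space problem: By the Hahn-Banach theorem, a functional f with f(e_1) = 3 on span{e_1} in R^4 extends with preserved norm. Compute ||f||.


The norm of f is given by ||f|| = sup_{||x||=1} |f(x)|.
On span{e_1}, ||e_1|| = 1, so ||f|| = |f(e_1)| / ||e_1||
= |3| / 1 = 3.0000

3.0000


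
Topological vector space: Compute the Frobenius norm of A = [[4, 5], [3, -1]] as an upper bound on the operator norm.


||A||_F^2 = sum a_ij^2
= 4^2 + 5^2 + 3^2 + (-1)^2
= 16 + 25 + 9 + 1 = 51
||A||_F = sqrt(51) = 7.1414

7.1414


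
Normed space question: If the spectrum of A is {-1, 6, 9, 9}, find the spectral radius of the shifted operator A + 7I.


Spectrum of A + 7I = {6, 13, 16, 16}
Spectral radius = max |lambda| over the shifted spectrum
= max(6, 13, 16, 16) = 16

16


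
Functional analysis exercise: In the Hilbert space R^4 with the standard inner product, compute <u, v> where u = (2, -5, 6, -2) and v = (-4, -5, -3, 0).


Computing the standard inner product <u, v> = sum u_i * v_i
= 2*-4 + -5*-5 + 6*-3 + -2*0
= -8 + 25 + -18 + 0
= -1

-1


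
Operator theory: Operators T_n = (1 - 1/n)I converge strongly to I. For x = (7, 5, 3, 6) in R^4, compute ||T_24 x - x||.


T_24 x - x = (1 - 1/24)x - x = -x/24
||x|| = sqrt(119) = 10.9087
||T_24 x - x|| = ||x||/24 = 10.9087/24 = 0.4545

0.4545


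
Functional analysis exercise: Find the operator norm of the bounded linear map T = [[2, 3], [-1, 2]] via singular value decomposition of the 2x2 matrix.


A^T A = [[5, 4], [4, 13]]
trace(A^T A) = 18, det(A^T A) = 49
discriminant = 18^2 - 4*49 = 128
Largest eigenvalue of A^T A = (trace + sqrt(disc))/2 = 14.6569
||T|| = sqrt(14.6569) = 3.8284

3.8284


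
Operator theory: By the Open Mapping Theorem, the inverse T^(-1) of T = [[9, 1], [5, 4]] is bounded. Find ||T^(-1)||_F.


det(T) = 9*4 - 1*5 = 31
T^(-1) = (1/31) * [[4, -1], [-5, 9]] = [[0.1290, -0.0323], [-0.1613, 0.2903]]
||T^(-1)||_F^2 = 0.1290^2 + (-0.0323)^2 + (-0.1613)^2 + 0.2903^2 = 0.1280
||T^(-1)||_F = sqrt(0.1280) = 0.3578

0.3578


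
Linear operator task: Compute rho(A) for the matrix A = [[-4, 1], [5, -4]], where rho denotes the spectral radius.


For a 2x2 matrix, eigenvalues satisfy lambda^2 - (trace)*lambda + det = 0
trace = -4 + -4 = -8
det = -4*-4 - 1*5 = 11
discriminant = (-8)^2 - 4*(11) = 20
spectral radius = max |eigenvalue| = 6.2361

6.2361


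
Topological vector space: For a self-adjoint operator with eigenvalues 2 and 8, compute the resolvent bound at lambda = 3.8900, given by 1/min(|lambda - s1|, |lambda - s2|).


dist(3.8900, {2, 8}) = min(|3.8900 - 2|, |3.8900 - 8|)
= min(1.8900, 4.1100) = 1.8900
Resolvent bound = 1/1.8900 = 0.5291

0.5291


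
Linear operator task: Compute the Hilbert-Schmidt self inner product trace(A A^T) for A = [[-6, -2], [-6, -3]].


trace(A * A^T) = sum of squares of all entries
= (-6)^2 + (-2)^2 + (-6)^2 + (-3)^2
= 36 + 4 + 36 + 9
= 85

85


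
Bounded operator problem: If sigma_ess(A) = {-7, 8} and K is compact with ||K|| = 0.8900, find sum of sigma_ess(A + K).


By Weyl's theorem, the essential spectrum is invariant under compact perturbations.
sigma_ess(A + K) = sigma_ess(A) = {-7, 8}
Sum = -7 + 8 = 1

1


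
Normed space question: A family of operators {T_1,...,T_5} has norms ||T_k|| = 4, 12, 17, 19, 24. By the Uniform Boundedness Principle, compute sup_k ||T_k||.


By the Uniform Boundedness Principle, the supremum of norms is finite.
sup_k ||T_k|| = max(4, 12, 17, 19, 24) = 24

24


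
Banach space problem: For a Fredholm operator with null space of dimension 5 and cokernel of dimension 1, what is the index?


The Fredholm index is defined as ind(T) = dim(ker T) - dim(coker T)
= 5 - 1
= 4

4


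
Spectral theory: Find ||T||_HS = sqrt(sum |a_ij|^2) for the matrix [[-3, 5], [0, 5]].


The Hilbert-Schmidt norm is sqrt(sum of squares of all entries).
Sum of squares = (-3)^2 + 5^2 + 0^2 + 5^2
= 9 + 25 + 0 + 25 = 59
||T||_HS = sqrt(59) = 7.6811

7.6811


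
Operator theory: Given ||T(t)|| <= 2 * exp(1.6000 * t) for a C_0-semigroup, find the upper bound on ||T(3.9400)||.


||T(3.9400)|| <= 2 * exp(1.6000 * 3.9400)
= 2 * exp(6.3040)
= 2 * 546.7546
= 1093.5091

1093.5091


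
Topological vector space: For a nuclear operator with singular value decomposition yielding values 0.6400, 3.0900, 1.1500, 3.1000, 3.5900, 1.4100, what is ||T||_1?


The nuclear norm is the sum of all singular values.
||T||_1 = 0.6400 + 3.0900 + 1.1500 + 3.1000 + 3.5900 + 1.4100
= 12.9800

12.9800


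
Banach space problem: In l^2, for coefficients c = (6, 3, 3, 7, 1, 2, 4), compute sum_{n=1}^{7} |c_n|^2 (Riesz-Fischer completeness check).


sum |c_n|^2 = 6^2 + 3^2 + 3^2 + 7^2 + 1^2 + 2^2 + 4^2
= 36 + 9 + 9 + 49 + 1 + 4 + 16
= 124

124


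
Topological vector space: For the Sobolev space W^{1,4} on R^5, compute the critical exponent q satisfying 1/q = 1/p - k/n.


Using the Sobolev embedding formula: 1/q = 1/p - k/n
1/q = 1/4 - 1/5 = 1/20
q = 1/(1/20) = 20

20.0000


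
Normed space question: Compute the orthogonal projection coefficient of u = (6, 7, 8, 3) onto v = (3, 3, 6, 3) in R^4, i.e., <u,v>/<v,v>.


Computing <u,v> = 6*3 + 7*3 + 8*6 + 3*3 = 96
Computing <v,v> = 3^2 + 3^2 + 6^2 + 3^2 = 63
Projection coefficient = 96/63 = 1.5238

1.5238


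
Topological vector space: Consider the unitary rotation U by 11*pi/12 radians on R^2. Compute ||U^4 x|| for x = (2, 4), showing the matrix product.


U is a rotation by theta = 11*pi/12
U^4 = rotation by 4*theta = 44*pi/12 = 20*pi/12 (mod 2*pi)
cos(20*pi/12) = 0.5000, sin(20*pi/12) = -0.8660
U^4 x = (0.5000 * 2 - -0.8660 * 4, -0.8660 * 2 + 0.5000 * 4)
= (4.4641, 0.2679)
||U^4 x|| = sqrt(4.4641^2 + 0.2679^2) = sqrt(20.0000) = 4.4721

4.4721


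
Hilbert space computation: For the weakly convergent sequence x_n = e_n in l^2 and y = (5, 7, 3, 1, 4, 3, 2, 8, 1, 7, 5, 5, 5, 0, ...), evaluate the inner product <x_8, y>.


x_8 = e_8 is the standard basis vector with 1 in position 8.
<x_8, y> = y_8 = 8
As n -> infinity, <x_n, y> -> 0, confirming weak convergence of (x_n) to 0.

8


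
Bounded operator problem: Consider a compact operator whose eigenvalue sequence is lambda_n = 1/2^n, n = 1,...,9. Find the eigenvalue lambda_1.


The eigenvalue formula gives lambda_1 = 1/2^1
= 1/2
= 0.5000

0.5000


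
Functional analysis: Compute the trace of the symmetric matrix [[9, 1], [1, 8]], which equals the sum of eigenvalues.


For a self-adjoint (symmetric) matrix, the eigenvalues are real.
The sum of eigenvalues equals the trace of the matrix.
trace = 9 + 8 = 17

17


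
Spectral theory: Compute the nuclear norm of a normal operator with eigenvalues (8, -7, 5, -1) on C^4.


For a normal operator, singular values equal |eigenvalues|.
Trace norm = sum |lambda_i| = 8 + 7 + 5 + 1
= 21

21


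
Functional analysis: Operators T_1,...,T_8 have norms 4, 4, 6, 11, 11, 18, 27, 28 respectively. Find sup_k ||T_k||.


By the Uniform Boundedness Principle, the supremum of norms is finite.
sup_k ||T_k|| = max(4, 4, 6, 11, 11, 18, 27, 28) = 28

28


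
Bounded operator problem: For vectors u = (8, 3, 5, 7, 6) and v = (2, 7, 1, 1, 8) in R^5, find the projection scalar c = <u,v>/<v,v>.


Computing <u,v> = 8*2 + 3*7 + 5*1 + 7*1 + 6*8 = 97
Computing <v,v> = 2^2 + 7^2 + 1^2 + 1^2 + 8^2 = 119
Projection coefficient = 97/119 = 0.8151

0.8151


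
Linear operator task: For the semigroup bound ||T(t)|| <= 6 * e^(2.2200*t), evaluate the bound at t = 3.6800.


||T(3.6800)|| <= 6 * exp(2.2200 * 3.6800)
= 6 * exp(8.1696)
= 6 * 3531.9309
= 21191.5855

21191.5855


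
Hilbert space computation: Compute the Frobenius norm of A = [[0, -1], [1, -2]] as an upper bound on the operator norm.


||A||_F^2 = sum a_ij^2
= 0^2 + (-1)^2 + 1^2 + (-2)^2
= 0 + 1 + 1 + 4 = 6
||A||_F = sqrt(6) = 2.4495

2.4495


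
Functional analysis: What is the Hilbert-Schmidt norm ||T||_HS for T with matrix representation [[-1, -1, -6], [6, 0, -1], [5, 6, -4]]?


The Hilbert-Schmidt norm is sqrt(sum of squares of all entries).
Sum of squares = (-1)^2 + (-1)^2 + (-6)^2 + 6^2 + 0^2 + (-1)^2 + 5^2 + 6^2 + (-4)^2
= 1 + 1 + 36 + 36 + 0 + 1 + 25 + 36 + 16 = 152
||T||_HS = sqrt(152) = 12.3288

12.3288
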